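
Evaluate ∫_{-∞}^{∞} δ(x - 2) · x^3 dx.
8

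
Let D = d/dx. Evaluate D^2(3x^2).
6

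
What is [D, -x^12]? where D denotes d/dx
- 12 x^{11}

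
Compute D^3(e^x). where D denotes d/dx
e^{x}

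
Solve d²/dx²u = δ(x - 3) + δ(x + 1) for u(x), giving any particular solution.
\frac{|x - 3|}{2} + \frac{|x + 1|}{2}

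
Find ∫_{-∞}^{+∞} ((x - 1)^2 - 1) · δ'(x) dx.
2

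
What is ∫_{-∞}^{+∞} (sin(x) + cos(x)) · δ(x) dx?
1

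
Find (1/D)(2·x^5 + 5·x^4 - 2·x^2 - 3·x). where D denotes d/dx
\frac{x^{6}}{3} + x^{5} - \frac{2 x^{3}}{3} - \frac{3 x^{2}}{2}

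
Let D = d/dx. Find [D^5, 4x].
20D^{4}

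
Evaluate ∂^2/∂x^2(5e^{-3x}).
45 e^{- 3 x}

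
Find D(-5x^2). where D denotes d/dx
- 10 x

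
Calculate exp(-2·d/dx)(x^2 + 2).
x^{2} - 4 x + 6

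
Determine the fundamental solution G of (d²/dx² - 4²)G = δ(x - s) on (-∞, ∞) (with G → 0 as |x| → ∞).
-\frac{e^{-4|x-s|}}{8}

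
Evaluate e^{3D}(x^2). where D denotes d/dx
x^{2} + 6 x + 9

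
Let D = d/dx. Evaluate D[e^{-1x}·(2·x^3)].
2 x^{2} \left(3 - x\right) e^{- x}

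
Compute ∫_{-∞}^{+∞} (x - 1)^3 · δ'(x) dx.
-3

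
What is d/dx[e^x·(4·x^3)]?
4 x^{2} \left(x + 3\right) e^{x}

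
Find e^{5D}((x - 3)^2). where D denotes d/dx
x^{2} + 4 x + 4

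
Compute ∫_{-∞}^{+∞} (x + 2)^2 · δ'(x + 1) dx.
-2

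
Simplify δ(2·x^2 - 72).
\frac{\delta(x - 6) + \delta(x + 6)}{24}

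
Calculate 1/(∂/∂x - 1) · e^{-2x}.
- \frac{e^{- 2 x}}{3}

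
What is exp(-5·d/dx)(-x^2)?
- x^{2} + 10 x - 25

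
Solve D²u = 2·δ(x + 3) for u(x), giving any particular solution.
|x + 3|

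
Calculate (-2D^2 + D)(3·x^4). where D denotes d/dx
12 x^{2} \left(x - 6\right)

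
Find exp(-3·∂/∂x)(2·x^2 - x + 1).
2 x^{2} - 13 x + 22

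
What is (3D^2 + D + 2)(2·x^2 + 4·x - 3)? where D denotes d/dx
4 x^{2} + 12 x + 10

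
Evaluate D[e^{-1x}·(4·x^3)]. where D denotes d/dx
4 x^{2} \left(3 - x\right) e^{- x}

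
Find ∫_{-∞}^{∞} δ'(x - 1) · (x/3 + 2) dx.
- \frac{1}{3}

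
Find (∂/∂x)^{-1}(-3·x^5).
- \frac{x^{6}}{2}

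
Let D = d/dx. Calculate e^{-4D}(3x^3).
3 x^{3} - 36 x^{2} + 144 x - 192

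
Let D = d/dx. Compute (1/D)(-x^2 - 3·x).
- \frac{x^{3}}{3} - \frac{3 x^{2}}{2}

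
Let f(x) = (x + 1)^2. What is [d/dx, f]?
2 x + 2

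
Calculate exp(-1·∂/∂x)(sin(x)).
\sin{\left(x - 1 \right)}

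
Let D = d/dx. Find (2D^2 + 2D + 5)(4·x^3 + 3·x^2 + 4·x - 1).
20 x^{3} + 39 x^{2} + 80 x + 15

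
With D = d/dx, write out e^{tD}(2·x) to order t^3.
2 t + 2 x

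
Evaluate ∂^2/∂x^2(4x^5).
80 x^{3}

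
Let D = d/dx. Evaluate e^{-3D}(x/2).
\frac{x}{2} - \frac{3}{2}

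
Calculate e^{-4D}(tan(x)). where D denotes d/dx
\tan{\left(x - 4 \right)}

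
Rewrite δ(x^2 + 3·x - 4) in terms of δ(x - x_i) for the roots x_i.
\frac{\delta(x + 4) + \delta(x - 1)}{5}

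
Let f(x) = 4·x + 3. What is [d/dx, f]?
4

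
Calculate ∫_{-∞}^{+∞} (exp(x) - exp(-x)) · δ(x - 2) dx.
2 \sinh{\left(2 \right)}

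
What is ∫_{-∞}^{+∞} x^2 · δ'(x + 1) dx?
2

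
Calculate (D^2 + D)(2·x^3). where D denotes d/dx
6 x \left(x + 2\right)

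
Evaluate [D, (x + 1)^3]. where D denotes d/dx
3 \left(x + 1\right)^{2}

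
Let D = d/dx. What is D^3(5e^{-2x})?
- 40 e^{- 2 x}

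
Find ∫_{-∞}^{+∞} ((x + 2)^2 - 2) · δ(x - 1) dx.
7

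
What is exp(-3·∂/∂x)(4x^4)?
4 x^{4} - 48 x^{3} + 216 x^{2} - 432 x + 324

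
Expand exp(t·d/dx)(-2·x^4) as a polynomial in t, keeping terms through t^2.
2 x^{2} \left(- 6 t^{2} - 4 t x - x^{2}\right)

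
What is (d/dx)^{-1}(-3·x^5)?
- \frac{x^{6}}{2}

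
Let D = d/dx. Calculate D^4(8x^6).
2880 x^{2}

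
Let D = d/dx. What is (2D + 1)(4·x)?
4 x + 8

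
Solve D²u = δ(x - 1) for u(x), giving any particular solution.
\frac{|x - 1|}{2}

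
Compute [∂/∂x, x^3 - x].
3 x^{2} - 1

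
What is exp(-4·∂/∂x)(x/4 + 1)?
\frac{x}{4}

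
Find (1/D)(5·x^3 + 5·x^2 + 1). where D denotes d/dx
\frac{5 x^{4}}{4} + \frac{5 x^{3}}{3} + x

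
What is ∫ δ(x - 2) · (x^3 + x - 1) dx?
9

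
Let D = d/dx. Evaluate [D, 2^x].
2^{x} \log{\left(2 \right)}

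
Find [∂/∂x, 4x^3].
12 x^{2}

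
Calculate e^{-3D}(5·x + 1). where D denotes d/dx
5 x - 14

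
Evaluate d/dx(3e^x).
3 e^{x}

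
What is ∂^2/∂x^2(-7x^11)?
- 770 x^{9}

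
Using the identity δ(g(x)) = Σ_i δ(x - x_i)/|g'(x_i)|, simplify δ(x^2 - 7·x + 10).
\frac{\delta(x - 5) + \delta(x - 2)}{3}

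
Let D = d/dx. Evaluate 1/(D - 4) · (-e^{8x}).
- \frac{e^{8 x}}{4}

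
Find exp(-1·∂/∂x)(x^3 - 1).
x^{3} - 3 x^{2} + 3 x - 2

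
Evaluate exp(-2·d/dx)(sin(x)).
\sin{\left(x - 2 \right)}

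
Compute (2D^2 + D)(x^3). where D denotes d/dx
3 x \left(x + 4\right)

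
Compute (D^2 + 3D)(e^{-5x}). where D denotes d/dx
10 e^{- 5 x}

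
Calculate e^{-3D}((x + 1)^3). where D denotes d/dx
x^{3} - 6 x^{2} + 12 x - 8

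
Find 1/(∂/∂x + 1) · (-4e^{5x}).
- \frac{2 e^{5 x}}{3}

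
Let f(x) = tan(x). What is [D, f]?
\frac{1}{\cos^{2}{\left(x \right)}}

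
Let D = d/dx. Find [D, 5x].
5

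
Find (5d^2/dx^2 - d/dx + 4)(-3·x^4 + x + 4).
- 12 x^{4} + 12 x^{3} - 180 x^{2} + 4 x + 15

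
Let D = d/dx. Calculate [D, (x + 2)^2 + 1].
2 x + 4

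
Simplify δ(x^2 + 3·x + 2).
\frac{\delta(x + 1) + \delta(x + 2)}{1}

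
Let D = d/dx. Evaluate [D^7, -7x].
-49D^{6}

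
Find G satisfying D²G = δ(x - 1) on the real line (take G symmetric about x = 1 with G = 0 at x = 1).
\frac{|x - 1|}{2}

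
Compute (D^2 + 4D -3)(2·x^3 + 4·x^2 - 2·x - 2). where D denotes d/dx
- 6 x^{3} + 12 x^{2} + 50 x + 6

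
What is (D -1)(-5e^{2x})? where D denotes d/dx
- 5 e^{2 x}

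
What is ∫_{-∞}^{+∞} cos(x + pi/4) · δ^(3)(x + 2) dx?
- \cos{\left(\frac{\pi}{4} + 2 \right)}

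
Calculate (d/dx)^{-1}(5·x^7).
\frac{5 x^{8}}{8}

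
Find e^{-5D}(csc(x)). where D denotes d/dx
\csc{\left(x - 5 \right)}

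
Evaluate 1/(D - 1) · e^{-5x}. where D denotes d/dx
- \frac{e^{- 5 x}}{6}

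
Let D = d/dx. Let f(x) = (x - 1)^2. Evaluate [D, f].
2 x - 2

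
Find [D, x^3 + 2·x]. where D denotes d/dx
3 x^{2} + 2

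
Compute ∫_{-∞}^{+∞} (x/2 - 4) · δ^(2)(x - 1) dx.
0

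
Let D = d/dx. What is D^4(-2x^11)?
- 15840 x^{7}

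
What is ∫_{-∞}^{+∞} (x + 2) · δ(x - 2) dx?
4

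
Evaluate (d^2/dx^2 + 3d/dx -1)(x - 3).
6 - x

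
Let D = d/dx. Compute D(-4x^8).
- 32 x^{7}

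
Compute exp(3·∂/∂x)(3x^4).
3 x^{4} + 36 x^{3} + 162 x^{2} + 324 x + 243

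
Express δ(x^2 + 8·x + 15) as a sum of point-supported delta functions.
\frac{\delta(x + 3) + \delta(x + 5)}{2}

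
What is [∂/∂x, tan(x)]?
\frac{1}{\cos^{2}{\left(x \right)}}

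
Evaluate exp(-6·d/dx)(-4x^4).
- 4 x^{4} + 96 x^{3} - 864 x^{2} + 3456 x - 5184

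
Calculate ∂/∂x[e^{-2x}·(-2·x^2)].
4 x \left(x - 1\right) e^{- 2 x}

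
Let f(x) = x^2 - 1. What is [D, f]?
2 x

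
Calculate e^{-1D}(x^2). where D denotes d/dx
x^{2} - 2 x + 1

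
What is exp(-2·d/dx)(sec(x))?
\sec{\left(x - 2 \right)}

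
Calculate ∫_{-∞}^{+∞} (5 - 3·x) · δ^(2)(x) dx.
0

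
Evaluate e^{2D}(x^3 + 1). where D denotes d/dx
x^{3} + 6 x^{2} + 12 x + 9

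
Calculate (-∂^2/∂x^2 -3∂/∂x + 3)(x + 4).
3 x + 9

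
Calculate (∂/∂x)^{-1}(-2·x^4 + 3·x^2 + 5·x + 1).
- \frac{2 x^{5}}{5} + x^{3} + \frac{5 x^{2}}{2} + x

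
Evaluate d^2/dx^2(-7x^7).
- 294 x^{5}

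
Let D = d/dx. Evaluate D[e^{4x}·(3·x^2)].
6 x \left(2 x + 1\right) e^{4 x}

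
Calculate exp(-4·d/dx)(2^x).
2^{x - 4}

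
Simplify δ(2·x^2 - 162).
\frac{\delta(x - 9) + \delta(x + 9)}{36}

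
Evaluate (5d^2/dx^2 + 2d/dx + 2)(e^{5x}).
137 e^{5 x}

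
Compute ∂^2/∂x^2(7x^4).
84 x^{2}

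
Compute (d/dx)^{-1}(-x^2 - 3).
- \frac{x^{3}}{3} - 3 x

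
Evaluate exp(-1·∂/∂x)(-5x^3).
- 5 x^{3} + 15 x^{2} - 15 x + 5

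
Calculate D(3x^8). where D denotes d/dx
24 x^{7}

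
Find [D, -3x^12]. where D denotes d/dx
- 36 x^{11}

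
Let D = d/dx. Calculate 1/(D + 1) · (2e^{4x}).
\frac{2 e^{4 x}}{5}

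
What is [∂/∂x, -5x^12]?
- 60 x^{11}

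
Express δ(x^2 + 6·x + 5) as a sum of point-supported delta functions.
\frac{\delta(x + 5) + \delta(x + 1)}{4}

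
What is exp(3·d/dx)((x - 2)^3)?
x^{3} + 3 x^{2} + 3 x + 1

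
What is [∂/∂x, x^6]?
6 x^{5}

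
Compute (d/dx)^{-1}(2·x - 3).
x^{2} - 3 x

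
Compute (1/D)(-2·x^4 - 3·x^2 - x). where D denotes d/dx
- \frac{2 x^{5}}{5} - x^{3} - \frac{x^{2}}{2}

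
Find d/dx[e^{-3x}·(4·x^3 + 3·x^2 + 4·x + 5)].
\left(- 12 x^{3} + 3 x^{2} - 6 x - 11\right) e^{- 3 x}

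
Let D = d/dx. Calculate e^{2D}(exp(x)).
e^{x + 2}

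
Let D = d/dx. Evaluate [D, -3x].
-3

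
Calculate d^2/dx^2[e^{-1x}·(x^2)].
\left(x^{2} - 4 x + 2\right) e^{- x}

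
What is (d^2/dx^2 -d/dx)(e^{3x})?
6 e^{3 x}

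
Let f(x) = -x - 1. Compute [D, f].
-1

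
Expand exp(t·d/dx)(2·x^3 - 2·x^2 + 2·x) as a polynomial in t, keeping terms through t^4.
2 t^{3} + 2 t^{2} \left(3 x - 1\right) + 2 t \left(3 x^{2} - 2 x + 1\right) + 2 x^{3} - 2 x^{2} + 2 x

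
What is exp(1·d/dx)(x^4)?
x^{4} + 4 x^{3} + 6 x^{2} + 4 x + 1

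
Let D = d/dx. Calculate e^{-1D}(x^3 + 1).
x \left(x^{2} - 3 x + 3\right)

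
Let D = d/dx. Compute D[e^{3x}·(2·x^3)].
6 x^{2} \left(x + 1\right) e^{3 x}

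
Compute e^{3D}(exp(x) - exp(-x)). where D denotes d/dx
2 \sinh{\left(x + 3 \right)}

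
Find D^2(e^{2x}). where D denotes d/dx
4 e^{2 x}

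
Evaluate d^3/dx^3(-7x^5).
- 420 x^{2}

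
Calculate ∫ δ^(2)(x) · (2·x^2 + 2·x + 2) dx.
4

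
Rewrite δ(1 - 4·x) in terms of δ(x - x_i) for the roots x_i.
\frac{\delta(x - 1/4)}{4}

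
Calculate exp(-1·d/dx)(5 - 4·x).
9 - 4 x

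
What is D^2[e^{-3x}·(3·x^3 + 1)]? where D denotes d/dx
9 \left(3 x^{3} - 6 x^{2} + 2 x + 1\right) e^{- 3 x}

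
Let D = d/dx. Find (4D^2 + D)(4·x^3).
12 x \left(x + 8\right)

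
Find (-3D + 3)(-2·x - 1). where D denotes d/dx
3 - 6 x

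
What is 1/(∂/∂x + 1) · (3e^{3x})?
\frac{3 e^{3 x}}{4}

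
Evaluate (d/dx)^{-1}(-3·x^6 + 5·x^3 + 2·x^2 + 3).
- \frac{3 x^{7}}{7} + \frac{5 x^{4}}{4} + \frac{2 x^{3}}{3} + 3 x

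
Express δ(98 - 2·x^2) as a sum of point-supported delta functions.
\frac{\delta(x - 7) + \delta(x + 7)}{28}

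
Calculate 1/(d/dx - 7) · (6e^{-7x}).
- \frac{3 e^{- 7 x}}{7}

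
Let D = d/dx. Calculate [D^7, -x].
-7D^{6}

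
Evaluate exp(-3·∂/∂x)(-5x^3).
- 5 x^{3} + 45 x^{2} - 135 x + 135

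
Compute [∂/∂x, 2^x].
2^{x} \log{\left(2 \right)}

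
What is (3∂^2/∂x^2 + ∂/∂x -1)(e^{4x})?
51 e^{4 x}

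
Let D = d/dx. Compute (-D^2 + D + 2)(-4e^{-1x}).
0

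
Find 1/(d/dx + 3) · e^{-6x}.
- \frac{e^{- 6 x}}{3}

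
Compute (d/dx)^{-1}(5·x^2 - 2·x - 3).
\frac{5 x^{3}}{3} - x^{2} - 3 x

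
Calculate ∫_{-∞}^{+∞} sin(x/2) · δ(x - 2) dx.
\sin{\left(1 \right)}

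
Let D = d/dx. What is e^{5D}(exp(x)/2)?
\frac{e^{x + 5}}{2}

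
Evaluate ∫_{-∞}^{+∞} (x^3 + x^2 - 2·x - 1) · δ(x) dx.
-1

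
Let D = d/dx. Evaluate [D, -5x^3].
- 15 x^{2}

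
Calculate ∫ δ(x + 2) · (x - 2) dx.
-4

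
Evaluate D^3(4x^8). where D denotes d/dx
1344 x^{5}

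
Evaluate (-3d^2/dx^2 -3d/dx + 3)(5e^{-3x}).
- 75 e^{- 3 x}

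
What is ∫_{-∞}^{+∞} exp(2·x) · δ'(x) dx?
-2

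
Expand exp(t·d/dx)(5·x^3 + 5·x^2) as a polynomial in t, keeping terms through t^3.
5 t^{3} + 5 t^{2} \left(3 x + 1\right) + 5 t x \left(3 x + 2\right) + 5 x^{3} + 5 x^{2}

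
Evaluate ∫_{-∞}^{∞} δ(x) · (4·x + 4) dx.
4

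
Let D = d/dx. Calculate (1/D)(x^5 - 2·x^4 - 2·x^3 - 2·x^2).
\frac{x^{6}}{6} - \frac{2 x^{5}}{5} - \frac{x^{4}}{2} - \frac{2 x^{3}}{3}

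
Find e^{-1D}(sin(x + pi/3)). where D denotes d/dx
\sin{\left(x - 1 + \frac{\pi}{3} \right)}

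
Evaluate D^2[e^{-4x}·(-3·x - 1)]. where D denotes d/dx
8 \left(1 - 6 x\right) e^{- 4 x}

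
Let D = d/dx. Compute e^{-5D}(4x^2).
4 x^{2} - 40 x + 100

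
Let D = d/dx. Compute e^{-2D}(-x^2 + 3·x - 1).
- x^{2} + 7 x - 11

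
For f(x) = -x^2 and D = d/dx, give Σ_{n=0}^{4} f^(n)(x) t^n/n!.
- t^{2} - 2 t x - x^{2}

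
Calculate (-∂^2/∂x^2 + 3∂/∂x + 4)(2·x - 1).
8 x + 2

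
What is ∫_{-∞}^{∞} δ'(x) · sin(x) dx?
-1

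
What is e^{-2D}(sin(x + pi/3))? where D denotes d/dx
\sin{\left(x - 2 + \frac{\pi}{3} \right)}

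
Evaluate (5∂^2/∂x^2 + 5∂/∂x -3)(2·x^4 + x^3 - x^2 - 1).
- 6 x^{4} + 37 x^{3} + 138 x^{2} + 20 x - 7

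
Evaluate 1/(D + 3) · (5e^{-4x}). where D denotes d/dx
- 5 e^{- 4 x}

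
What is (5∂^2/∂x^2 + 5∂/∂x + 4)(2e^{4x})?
208 e^{4 x}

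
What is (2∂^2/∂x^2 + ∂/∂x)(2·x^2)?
4 x + 8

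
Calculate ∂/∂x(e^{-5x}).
- 5 e^{- 5 x}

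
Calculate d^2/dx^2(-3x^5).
- 60 x^{3}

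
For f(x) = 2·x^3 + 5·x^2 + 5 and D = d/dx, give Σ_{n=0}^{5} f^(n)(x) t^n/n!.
2 t^{3} + t^{2} \left(6 x + 5\right) + 2 t x \left(3 x + 5\right) + 2 x^{3} + 5 x^{2} + 5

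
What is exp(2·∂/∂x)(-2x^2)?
- 2 x^{2} - 8 x - 8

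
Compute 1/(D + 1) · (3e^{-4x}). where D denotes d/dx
- e^{- 4 x}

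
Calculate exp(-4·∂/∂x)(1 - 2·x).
9 - 2 x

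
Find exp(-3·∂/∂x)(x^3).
x^{3} - 9 x^{2} + 27 x - 27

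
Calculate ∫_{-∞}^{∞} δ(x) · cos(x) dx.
1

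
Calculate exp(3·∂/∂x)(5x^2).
5 x^{2} + 30 x + 45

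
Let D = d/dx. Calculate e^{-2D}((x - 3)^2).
x^{2} - 10 x + 25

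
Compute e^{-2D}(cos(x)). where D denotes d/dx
\cos{\left(x - 2 \right)}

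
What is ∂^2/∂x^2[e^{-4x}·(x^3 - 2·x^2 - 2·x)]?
2 \left(8 x^{3} - 28 x^{2} + 3 x + 6\right) e^{- 4 x}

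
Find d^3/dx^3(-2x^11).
- 1980 x^{8}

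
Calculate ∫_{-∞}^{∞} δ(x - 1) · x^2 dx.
1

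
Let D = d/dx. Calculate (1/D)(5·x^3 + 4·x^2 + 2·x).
\frac{5 x^{4}}{4} + \frac{4 x^{3}}{3} + x^{2}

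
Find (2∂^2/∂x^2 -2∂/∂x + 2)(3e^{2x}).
18 e^{2 x}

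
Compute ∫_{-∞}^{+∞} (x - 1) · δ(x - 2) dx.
1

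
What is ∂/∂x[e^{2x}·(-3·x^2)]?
6 x \left(- x - 1\right) e^{2 x}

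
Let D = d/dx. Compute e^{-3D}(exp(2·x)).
e^{2 x - 6}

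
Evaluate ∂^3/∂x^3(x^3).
6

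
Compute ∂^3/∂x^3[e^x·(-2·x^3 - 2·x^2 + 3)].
\left(- 2 x^{3} - 20 x^{2} - 48 x - 21\right) e^{x}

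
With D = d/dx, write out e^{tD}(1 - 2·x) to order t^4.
- 2 t - 2 x + 1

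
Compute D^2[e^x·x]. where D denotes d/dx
\left(x + 2\right) e^{x}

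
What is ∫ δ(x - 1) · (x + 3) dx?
4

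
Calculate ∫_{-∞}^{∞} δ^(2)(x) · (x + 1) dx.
0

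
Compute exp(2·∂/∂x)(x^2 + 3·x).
x^{2} + 7 x + 10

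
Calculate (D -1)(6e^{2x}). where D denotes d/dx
6 e^{2 x}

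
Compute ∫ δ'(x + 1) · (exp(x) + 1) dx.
- \frac{1}{e}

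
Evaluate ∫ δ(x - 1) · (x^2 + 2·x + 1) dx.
4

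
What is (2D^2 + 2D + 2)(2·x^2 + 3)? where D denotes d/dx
4 x^{2} + 8 x + 14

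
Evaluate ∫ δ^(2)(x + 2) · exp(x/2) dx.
\frac{1}{4 e}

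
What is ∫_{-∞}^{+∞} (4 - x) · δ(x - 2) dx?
2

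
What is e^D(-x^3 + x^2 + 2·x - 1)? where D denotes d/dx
- x^{3} - 2 x^{2} + x + 1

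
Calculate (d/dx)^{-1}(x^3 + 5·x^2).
\frac{x^{4}}{4} + \frac{5 x^{3}}{3}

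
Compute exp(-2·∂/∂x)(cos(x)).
\cos{\left(x - 2 \right)}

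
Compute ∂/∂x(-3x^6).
- 18 x^{5}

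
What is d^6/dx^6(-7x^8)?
- 141120 x^{2}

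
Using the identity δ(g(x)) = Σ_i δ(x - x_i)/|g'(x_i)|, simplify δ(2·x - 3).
\frac{\delta(x - 3/2)}{2}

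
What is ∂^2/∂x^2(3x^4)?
36 x^{2}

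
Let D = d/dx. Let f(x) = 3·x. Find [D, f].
3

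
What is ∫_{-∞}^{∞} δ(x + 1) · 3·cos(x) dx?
3 \cos{\left(1 \right)}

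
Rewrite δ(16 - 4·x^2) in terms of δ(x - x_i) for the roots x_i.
\frac{\delta(x - 2) + \delta(x + 2)}{16}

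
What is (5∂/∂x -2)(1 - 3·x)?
6 x - 17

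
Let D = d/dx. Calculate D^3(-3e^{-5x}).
375 e^{- 5 x}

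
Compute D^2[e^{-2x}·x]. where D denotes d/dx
4 \left(x - 1\right) e^{- 2 x}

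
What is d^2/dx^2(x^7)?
42 x^{5}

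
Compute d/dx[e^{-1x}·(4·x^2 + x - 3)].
\left(- 4 x^{2} + 7 x + 4\right) e^{- x}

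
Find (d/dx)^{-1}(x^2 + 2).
\frac{x^{3}}{3} + 2 x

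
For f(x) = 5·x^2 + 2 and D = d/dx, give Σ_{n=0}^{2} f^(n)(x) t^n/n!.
5 t^{2} + 10 t x + 5 x^{2} + 2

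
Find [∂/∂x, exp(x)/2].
\frac{e^{x}}{2}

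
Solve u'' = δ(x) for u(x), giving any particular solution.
\frac{|x|}{2}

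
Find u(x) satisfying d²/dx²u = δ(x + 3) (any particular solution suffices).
\frac{|x + 3|}{2}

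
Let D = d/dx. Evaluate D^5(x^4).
0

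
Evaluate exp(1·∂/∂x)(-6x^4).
- 6 x^{4} - 24 x^{3} - 36 x^{2} - 24 x - 6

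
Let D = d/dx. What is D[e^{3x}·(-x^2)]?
x \left(- 3 x - 2\right) e^{3 x}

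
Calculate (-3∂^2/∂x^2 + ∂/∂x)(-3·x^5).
15 x^{3} \left(12 - x\right)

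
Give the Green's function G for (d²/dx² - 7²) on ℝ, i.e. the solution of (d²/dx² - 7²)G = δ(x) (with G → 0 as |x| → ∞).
-\frac{e^{-7|x|}}{14}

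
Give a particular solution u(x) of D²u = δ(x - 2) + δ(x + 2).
\frac{|x - 2|}{2} + \frac{|x + 2|}{2}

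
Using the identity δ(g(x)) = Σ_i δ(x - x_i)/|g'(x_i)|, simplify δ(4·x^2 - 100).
\frac{\delta(x - 5) + \delta(x + 5)}{40}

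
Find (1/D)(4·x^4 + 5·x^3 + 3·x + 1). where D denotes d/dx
\frac{4 x^{5}}{5} + \frac{5 x^{4}}{4} + \frac{3 x^{2}}{2} + x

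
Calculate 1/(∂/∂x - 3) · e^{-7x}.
- \frac{e^{- 7 x}}{10}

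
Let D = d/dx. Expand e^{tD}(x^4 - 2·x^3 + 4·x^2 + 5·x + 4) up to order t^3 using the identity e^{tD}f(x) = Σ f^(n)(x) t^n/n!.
t^{3} \left(4 x - 2\right) + t^{2} \left(6 x^{2} - 6 x + 4\right) + t \left(4 x^{3} - 6 x^{2} + 8 x + 5\right) + x^{4} - 2 x^{3} + 4 x^{2} + 5 x + 4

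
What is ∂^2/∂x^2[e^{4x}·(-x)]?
\left(- 16 x - 8\right) e^{4 x}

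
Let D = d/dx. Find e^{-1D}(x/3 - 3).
\frac{x}{3} - \frac{10}{3}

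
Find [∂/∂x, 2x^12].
24 x^{11}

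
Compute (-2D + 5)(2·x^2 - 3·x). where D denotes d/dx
10 x^{2} - 23 x + 6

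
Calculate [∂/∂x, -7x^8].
- 56 x^{7}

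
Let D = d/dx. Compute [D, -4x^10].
- 40 x^{9}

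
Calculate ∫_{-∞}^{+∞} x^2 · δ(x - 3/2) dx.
\frac{9}{4}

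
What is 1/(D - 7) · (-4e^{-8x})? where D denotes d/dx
\frac{4 e^{- 8 x}}{15}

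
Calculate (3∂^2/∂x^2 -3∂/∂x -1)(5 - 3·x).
3 x + 4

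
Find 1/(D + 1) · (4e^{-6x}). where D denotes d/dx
- \frac{4 e^{- 6 x}}{5}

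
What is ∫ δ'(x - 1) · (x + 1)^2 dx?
-4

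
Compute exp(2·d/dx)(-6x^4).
- 6 x^{4} - 48 x^{3} - 144 x^{2} - 192 x - 96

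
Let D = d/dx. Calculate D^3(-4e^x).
- 4 e^{x}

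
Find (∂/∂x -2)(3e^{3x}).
3 e^{3 x}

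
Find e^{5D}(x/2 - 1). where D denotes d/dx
\frac{x}{2} + \frac{3}{2}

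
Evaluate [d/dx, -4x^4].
- 16 x^{3}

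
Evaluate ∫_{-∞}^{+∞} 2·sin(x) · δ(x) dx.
0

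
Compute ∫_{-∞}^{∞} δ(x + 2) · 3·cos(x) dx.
3 \cos{\left(2 \right)}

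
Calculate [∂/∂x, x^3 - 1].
3 x^{2}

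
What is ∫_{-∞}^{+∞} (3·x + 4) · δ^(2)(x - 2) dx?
0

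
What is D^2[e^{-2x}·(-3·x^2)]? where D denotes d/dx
6 \left(- 2 x^{2} + 4 x - 1\right) e^{- 2 x}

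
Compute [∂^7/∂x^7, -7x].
-49\frac{d^{6}}{dx^{6}}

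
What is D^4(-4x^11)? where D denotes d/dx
- 31680 x^{7}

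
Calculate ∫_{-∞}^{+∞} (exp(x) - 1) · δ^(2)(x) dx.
1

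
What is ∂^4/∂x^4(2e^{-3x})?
162 e^{- 3 x}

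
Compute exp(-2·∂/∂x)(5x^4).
5 x^{4} - 40 x^{3} + 120 x^{2} - 160 x + 80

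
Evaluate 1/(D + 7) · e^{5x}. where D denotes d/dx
\frac{e^{5 x}}{12}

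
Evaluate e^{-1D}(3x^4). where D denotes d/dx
3 x^{4} - 12 x^{3} + 18 x^{2} - 12 x + 3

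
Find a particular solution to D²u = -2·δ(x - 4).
-|x - 4|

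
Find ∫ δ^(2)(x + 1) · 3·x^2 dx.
6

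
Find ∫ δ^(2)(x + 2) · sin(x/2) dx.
\frac{\sin{\left(1 \right)}}{4}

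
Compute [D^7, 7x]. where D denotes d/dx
49D^{6}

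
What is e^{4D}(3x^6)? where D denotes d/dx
3 x^{6} + 72 x^{5} + 720 x^{4} + 3840 x^{3} + 11520 x^{2} + 18432 x + 12288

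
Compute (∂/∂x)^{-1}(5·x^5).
\frac{5 x^{6}}{6}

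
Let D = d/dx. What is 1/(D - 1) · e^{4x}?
\frac{e^{4 x}}{3}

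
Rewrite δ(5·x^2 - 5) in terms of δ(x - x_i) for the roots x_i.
\frac{\delta(x - 1) + \delta(x + 1)}{10}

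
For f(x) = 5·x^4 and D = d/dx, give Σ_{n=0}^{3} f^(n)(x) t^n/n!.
5 x \left(4 t^{3} + 6 t^{2} x + 4 t x^{2} + x^{3}\right)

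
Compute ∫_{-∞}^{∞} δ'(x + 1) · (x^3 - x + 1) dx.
-2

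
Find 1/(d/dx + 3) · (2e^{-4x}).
- 2 e^{- 4 x}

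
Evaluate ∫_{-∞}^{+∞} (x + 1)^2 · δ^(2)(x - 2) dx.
2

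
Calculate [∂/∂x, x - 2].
1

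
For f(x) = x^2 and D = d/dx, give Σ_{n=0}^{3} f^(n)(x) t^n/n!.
t^{2} + 2 t x + x^{2}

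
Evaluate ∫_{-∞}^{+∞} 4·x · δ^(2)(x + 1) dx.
0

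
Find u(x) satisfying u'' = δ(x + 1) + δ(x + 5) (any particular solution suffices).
\frac{|x + 1|}{2} + \frac{|x + 5|}{2}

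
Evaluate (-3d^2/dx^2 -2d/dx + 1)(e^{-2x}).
- 7 e^{- 2 x}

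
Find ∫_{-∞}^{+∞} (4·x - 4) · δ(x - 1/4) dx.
-3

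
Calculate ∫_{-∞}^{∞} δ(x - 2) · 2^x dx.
4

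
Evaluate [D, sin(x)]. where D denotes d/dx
\cos{\left(x \right)}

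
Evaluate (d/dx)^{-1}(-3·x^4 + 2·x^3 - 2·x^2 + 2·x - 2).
- \frac{3 x^{5}}{5} + \frac{x^{4}}{2} - \frac{2 x^{3}}{3} + x^{2} - 2 x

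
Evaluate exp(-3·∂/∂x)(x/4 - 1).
\frac{x}{4} - \frac{7}{4}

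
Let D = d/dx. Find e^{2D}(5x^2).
5 x^{2} + 20 x + 20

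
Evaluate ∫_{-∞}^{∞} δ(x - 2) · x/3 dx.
\frac{2}{3}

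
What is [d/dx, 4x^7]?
28 x^{6}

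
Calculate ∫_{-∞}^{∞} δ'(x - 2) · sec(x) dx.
- \tan{\left(2 \right)} \sec{\left(2 \right)}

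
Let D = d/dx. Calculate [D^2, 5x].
10D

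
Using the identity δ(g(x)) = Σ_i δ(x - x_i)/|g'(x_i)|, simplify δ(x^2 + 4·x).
\frac{\delta(x + 4) + \delta(x)}{4}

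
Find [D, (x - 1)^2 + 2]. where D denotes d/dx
2 x - 2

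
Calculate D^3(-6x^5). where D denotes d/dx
- 360 x^{2}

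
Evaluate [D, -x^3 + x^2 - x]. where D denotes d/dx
- 3 x^{2} + 2 x - 1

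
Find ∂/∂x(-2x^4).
- 8 x^{3}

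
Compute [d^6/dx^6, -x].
-6\frac{d^{5}}{dx^{5}}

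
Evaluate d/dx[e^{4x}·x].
\left(4 x + 1\right) e^{4 x}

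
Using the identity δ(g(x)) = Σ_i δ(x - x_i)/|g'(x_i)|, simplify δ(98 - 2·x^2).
\frac{\delta(x - 7) + \delta(x + 7)}{28}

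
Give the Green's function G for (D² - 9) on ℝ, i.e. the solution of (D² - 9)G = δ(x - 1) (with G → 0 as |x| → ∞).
-\frac{e^{-3|x - 1|}}{6}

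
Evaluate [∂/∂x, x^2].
2 x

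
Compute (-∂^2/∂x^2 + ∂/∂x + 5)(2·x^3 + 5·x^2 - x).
10 x^{3} + 31 x^{2} - 7 x - 11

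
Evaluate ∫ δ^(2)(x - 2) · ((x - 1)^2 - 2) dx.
2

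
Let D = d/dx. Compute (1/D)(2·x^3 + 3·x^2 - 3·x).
\frac{x^{4}}{2} + x^{3} - \frac{3 x^{2}}{2}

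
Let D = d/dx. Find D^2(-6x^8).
- 336 x^{6}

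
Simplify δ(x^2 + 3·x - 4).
\frac{\delta(x + 4) + \delta(x - 1)}{5}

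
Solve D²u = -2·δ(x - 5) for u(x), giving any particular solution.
-|x - 5|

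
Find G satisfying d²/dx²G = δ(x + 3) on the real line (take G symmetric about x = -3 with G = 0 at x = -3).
\frac{|x + 3|}{2}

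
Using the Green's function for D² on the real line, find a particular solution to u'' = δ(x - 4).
\frac{|x - 4|}{2}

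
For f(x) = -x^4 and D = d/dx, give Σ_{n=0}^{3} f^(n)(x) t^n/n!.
x \left(- 4 t^{3} - 6 t^{2} x - 4 t x^{2} - x^{3}\right)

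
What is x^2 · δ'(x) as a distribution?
0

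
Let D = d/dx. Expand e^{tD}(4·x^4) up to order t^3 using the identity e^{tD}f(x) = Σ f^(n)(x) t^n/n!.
4 x \left(4 t^{3} + 6 t^{2} x + 4 t x^{2} + x^{3}\right)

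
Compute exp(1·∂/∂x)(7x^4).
7 x^{4} + 28 x^{3} + 42 x^{2} + 28 x + 7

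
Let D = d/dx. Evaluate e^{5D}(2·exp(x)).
2 e^{x + 5}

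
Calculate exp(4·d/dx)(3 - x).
- x - 1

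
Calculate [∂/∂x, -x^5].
- 5 x^{4}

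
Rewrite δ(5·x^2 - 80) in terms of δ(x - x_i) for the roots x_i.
\frac{\delta(x - 4) + \delta(x + 4)}{40}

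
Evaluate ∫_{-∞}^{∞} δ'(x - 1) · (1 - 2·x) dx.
2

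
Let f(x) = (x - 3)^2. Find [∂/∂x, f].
2 x - 6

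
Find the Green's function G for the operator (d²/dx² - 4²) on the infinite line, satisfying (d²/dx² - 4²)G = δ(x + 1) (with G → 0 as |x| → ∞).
-\frac{e^{-4|x + 1|}}{8}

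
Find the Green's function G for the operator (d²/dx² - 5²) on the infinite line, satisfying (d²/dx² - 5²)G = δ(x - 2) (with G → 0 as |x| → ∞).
-\frac{e^{-5|x - 2|}}{10}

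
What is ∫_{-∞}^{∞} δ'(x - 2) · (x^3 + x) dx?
-13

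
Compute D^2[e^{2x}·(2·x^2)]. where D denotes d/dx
\left(8 x^{2} + 16 x + 4\right) e^{2 x}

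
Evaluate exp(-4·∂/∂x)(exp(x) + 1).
e^{x - 4} + 1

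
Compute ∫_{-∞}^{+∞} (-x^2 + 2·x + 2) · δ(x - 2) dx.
2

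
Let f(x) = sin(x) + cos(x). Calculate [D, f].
- \sin{\left(x \right)} + \cos{\left(x \right)}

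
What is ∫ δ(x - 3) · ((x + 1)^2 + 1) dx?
17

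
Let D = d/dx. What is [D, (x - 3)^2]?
2 x - 6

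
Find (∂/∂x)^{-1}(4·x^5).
\frac{2 x^{6}}{3}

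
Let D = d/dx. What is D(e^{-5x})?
- 5 e^{- 5 x}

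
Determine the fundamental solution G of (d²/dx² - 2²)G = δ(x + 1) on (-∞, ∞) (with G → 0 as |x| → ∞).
-\frac{e^{-2|x + 1|}}{4}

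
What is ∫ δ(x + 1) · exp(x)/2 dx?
\frac{1}{2 e}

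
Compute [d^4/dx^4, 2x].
8\frac{d^{3}}{dx^{3}}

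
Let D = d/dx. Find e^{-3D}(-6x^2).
- 6 x^{2} + 36 x - 54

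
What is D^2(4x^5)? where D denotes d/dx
80 x^{3}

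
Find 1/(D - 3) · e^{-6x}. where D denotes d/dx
- \frac{e^{- 6 x}}{9}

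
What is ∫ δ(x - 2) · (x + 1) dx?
3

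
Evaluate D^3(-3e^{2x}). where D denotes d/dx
- 24 e^{2 x}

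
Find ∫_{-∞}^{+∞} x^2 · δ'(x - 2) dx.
-4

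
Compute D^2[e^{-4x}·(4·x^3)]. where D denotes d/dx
8 x \left(8 x^{2} - 12 x + 3\right) e^{- 4 x}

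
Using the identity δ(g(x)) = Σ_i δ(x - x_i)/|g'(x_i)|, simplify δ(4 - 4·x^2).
\frac{\delta(x - 1) + \delta(x + 1)}{8}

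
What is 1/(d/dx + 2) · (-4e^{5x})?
- \frac{4 e^{5 x}}{7}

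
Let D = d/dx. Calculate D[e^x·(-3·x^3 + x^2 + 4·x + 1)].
\left(- 3 x^{3} - 8 x^{2} + 6 x + 5\right) e^{x}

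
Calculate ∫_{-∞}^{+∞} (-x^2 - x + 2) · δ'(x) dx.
1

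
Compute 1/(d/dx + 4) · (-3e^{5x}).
- \frac{e^{5 x}}{3}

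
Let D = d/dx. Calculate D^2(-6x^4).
- 72 x^{2}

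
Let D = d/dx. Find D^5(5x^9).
75600 x^{4}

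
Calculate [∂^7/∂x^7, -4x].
-28\frac{d^{6}}{dx^{6}}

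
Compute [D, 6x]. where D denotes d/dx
6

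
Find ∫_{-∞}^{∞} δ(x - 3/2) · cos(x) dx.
\cos{\left(\frac{3}{2} \right)}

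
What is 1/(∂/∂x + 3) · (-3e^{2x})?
- \frac{3 e^{2 x}}{5}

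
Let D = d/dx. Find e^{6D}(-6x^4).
- 6 x^{4} - 144 x^{3} - 1296 x^{2} - 5184 x - 7776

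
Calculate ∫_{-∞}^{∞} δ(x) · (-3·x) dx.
0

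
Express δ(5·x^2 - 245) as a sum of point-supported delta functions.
\frac{\delta(x - 7) + \delta(x + 7)}{70}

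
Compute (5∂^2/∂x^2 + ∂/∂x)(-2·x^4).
8 x^{2} \left(- x - 15\right)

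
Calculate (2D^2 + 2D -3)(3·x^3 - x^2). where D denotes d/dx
- 9 x^{3} + 21 x^{2} + 32 x - 4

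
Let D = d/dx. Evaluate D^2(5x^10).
450 x^{8}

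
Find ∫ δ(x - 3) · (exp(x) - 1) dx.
-1 + e^{3}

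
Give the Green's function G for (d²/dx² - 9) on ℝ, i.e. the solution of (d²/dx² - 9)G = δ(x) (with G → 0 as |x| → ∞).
-\frac{e^{-3|x|}}{6}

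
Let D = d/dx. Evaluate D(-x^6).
- 6 x^{5}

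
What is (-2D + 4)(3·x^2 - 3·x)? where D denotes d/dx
12 x^{2} - 24 x + 6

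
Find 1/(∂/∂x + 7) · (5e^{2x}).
\frac{5 e^{2 x}}{9}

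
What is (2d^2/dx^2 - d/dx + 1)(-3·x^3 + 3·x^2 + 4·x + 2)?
- 3 x^{3} + 12 x^{2} - 38 x + 10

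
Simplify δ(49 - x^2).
\frac{\delta(x - 7) + \delta(x + 7)}{14}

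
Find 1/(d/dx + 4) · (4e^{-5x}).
- 4 e^{- 5 x}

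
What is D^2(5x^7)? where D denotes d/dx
210 x^{5}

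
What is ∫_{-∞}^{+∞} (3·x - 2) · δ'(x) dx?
-3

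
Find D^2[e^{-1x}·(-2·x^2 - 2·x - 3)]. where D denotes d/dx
\left(- 2 x^{2} + 6 x - 3\right) e^{- x}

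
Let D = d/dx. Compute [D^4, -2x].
-8D^{3}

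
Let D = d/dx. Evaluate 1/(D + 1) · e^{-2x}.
- e^{- 2 x}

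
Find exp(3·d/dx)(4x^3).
4 x^{3} + 36 x^{2} + 108 x + 108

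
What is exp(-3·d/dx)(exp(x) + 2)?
e^{x - 3} + 2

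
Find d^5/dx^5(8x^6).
5760 x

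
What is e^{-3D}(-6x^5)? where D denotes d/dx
- 6 x^{5} + 90 x^{4} - 540 x^{3} + 1620 x^{2} - 2430 x + 1458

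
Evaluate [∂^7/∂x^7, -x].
-7\frac{d^{6}}{dx^{6}}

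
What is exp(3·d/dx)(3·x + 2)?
3 x + 11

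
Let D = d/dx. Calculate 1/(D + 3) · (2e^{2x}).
\frac{2 e^{2 x}}{5}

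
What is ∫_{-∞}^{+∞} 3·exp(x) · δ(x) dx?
3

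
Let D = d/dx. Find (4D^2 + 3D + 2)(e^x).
9 e^{x}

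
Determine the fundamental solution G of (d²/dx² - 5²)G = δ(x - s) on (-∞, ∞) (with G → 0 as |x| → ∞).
-\frac{e^{-5|x-s|}}{10}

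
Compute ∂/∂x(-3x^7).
- 21 x^{6}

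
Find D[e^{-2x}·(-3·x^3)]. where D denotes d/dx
x^{2} \left(6 x - 9\right) e^{- 2 x}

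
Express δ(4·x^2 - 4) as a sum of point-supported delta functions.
\frac{\delta(x - 1) + \delta(x + 1)}{8}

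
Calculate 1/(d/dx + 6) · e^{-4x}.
\frac{e^{- 4 x}}{2}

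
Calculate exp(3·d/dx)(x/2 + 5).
\frac{x}{2} + \frac{13}{2}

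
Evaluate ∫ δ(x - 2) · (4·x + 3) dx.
11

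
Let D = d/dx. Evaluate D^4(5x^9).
15120 x^{5}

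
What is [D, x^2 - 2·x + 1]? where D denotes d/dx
2 x - 2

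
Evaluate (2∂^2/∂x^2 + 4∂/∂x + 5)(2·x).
10 x + 8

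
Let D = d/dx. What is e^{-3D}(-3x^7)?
- 3 x^{7} + 63 x^{6} - 567 x^{5} + 2835 x^{4} - 8505 x^{3} + 15309 x^{2} - 15309 x + 6561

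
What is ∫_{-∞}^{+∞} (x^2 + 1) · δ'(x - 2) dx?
-4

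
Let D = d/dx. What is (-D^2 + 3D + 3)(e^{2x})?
5 e^{2 x}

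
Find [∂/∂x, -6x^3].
- 18 x^{2}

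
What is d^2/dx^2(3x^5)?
60 x^{3}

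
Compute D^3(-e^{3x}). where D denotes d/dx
- 27 e^{3 x}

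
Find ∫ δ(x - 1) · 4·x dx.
4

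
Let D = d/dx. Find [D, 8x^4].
32 x^{3}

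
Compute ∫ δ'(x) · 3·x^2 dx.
0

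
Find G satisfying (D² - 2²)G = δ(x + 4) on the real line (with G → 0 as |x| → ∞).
-\frac{e^{-2|x + 4|}}{4}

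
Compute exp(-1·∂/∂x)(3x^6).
3 x^{6} - 18 x^{5} + 45 x^{4} - 60 x^{3} + 45 x^{2} - 18 x + 3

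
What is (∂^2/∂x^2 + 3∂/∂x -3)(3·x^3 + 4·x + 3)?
- 9 x^{3} + 27 x^{2} + 6 x + 3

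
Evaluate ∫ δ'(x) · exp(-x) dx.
1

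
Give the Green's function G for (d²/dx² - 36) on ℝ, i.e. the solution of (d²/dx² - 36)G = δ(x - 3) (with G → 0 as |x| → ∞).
-\frac{e^{-6|x - 3|}}{12}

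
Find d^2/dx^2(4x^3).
24 x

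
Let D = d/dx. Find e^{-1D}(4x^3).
4 x^{3} - 12 x^{2} + 12 x - 4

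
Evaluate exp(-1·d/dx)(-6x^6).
- 6 x^{6} + 36 x^{5} - 90 x^{4} + 120 x^{3} - 90 x^{2} + 36 x - 6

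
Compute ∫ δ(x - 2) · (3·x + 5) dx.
11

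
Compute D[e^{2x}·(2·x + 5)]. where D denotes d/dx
4 \left(x + 3\right) e^{2 x}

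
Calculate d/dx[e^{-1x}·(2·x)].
2 \left(1 - x\right) e^{- x}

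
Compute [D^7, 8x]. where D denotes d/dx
56D^{6}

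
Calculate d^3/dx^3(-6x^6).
- 720 x^{3}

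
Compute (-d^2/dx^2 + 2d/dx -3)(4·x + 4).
- 12 x - 4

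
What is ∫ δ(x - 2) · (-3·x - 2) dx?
-8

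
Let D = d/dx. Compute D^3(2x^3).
12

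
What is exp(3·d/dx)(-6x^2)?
- 6 x^{2} - 36 x - 54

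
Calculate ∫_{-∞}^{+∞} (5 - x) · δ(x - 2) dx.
3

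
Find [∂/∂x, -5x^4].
- 20 x^{3}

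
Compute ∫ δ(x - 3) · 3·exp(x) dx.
3 e^{3}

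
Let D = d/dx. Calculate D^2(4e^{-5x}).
100 e^{- 5 x}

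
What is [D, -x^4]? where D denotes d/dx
- 4 x^{3}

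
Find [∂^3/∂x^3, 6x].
18\frac{d^{2}}{dx^{2}}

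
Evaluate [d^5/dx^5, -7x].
-35\frac{d^{4}}{dx^{4}}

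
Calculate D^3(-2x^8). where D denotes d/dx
- 672 x^{5}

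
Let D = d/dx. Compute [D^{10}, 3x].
30D^{9}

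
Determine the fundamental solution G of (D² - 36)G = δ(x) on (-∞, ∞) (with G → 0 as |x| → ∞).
-\frac{e^{-6|x|}}{12}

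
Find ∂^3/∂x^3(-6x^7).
- 1260 x^{4}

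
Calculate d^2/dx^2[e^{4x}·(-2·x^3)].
- 4 x \left(8 x^{2} + 12 x + 3\right) e^{4 x}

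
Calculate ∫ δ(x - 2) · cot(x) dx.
\cot{\left(2 \right)}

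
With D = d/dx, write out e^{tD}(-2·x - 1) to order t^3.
- 2 t - 2 x - 1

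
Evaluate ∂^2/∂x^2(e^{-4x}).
16 e^{- 4 x}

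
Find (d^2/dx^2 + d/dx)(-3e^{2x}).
- 18 e^{2 x}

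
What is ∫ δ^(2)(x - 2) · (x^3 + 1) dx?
12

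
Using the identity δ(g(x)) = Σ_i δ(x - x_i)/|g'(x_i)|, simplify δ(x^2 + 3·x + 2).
\frac{\delta(x + 1) + \delta(x + 2)}{1}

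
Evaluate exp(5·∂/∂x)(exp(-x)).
e^{- x - 5}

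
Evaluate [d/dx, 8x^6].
48 x^{5}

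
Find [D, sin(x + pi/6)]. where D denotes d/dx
\cos{\left(x + \frac{\pi}{6} \right)}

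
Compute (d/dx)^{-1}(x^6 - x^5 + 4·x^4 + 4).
\frac{x^{7}}{7} - \frac{x^{6}}{6} + \frac{4 x^{5}}{5} + 4 x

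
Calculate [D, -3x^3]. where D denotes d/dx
- 9 x^{2}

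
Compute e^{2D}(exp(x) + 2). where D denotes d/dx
e^{x + 2} + 2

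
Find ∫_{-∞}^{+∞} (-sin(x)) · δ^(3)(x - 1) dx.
- \cos{\left(1 \right)}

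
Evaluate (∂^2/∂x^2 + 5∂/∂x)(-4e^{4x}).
- 144 e^{4 x}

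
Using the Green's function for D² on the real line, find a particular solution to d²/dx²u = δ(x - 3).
\frac{|x - 3|}{2}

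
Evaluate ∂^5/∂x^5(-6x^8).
- 40320 x^{3}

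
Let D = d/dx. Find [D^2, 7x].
14D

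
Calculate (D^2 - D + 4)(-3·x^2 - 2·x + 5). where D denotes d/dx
- 12 x^{2} - 2 x + 16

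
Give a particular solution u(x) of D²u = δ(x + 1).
\frac{|x + 1|}{2}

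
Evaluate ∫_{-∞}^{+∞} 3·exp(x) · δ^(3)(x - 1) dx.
- 3 e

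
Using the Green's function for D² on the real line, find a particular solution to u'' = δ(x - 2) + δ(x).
\frac{|x - 2|}{2} + \frac{|x|}{2}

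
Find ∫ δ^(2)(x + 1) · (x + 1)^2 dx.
2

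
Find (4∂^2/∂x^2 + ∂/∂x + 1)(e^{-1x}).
4 e^{- x}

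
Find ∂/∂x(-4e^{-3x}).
12 e^{- 3 x}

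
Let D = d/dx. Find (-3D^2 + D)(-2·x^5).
10 x^{3} \left(12 - x\right)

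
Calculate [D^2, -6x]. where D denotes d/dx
-12D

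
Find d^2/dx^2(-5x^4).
- 60 x^{2}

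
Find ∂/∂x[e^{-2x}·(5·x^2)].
10 x \left(1 - x\right) e^{- 2 x}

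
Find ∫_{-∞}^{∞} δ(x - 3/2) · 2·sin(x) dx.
2 \sin{\left(\frac{3}{2} \right)}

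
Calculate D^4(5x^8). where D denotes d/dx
8400 x^{4}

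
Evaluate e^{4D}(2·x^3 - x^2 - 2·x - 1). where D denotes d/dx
2 x^{3} + 23 x^{2} + 86 x + 103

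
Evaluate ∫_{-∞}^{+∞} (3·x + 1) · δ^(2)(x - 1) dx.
0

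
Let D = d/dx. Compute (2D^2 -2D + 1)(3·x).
3 x - 6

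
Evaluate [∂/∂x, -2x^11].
- 22 x^{10}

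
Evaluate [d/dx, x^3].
3 x^{2}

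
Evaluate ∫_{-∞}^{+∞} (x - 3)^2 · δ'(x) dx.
6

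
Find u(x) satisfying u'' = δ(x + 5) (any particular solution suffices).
\frac{|x + 5|}{2}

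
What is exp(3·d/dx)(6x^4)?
6 x^{4} + 72 x^{3} + 324 x^{2} + 648 x + 486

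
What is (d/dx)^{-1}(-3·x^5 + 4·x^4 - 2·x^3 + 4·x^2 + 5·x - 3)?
- \frac{x^{6}}{2} + \frac{4 x^{5}}{5} - \frac{x^{4}}{2} + \frac{4 x^{3}}{3} + \frac{5 x^{2}}{2} - 3 x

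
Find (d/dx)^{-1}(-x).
- \frac{x^{2}}{2}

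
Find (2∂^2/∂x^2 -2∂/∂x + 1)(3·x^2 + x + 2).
3 x^{2} - 11 x + 12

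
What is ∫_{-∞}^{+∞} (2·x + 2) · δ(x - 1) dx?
4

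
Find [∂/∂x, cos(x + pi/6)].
- \sin{\left(x + \frac{\pi}{6} \right)}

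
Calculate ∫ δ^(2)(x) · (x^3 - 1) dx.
0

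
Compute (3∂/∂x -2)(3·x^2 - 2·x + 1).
- 6 x^{2} + 22 x - 8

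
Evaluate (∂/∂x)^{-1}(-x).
- \frac{x^{2}}{2}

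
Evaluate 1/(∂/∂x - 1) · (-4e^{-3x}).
e^{- 3 x}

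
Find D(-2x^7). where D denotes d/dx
- 14 x^{6}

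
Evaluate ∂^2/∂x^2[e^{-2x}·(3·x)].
12 \left(x - 1\right) e^{- 2 x}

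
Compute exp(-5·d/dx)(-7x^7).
- 7 x^{7} + 245 x^{6} - 3675 x^{5} + 30625 x^{4} - 153125 x^{3} + 459375 x^{2} - 765625 x + 546875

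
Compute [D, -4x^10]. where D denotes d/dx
- 40 x^{9}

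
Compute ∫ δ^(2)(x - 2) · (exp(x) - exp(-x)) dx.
2 \sinh{\left(2 \right)}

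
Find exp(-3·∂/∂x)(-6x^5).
- 6 x^{5} + 90 x^{4} - 540 x^{3} + 1620 x^{2} - 2430 x + 1458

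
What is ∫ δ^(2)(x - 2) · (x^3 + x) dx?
12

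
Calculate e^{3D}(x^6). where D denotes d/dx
x^{6} + 18 x^{5} + 135 x^{4} + 540 x^{3} + 1215 x^{2} + 1458 x + 729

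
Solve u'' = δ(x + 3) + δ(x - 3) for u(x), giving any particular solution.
\frac{|x + 3|}{2} + \frac{|x - 3|}{2}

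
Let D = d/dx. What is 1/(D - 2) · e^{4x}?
\frac{e^{4 x}}{2}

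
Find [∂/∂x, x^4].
4 x^{3}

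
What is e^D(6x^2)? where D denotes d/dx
6 x^{2} + 12 x + 6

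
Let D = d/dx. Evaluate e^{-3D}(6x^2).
6 x^{2} - 36 x + 54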